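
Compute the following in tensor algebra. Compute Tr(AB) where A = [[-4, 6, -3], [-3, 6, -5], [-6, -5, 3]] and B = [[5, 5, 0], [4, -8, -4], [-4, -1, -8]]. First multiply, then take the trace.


Tr(AB) = sum_i (AB)_{ii} where (AB)_{ii} = sum_k A_{ik} B_{ki}.
(AB)_{11} = -4*5 + 6*4 + -3*-4 = 16
(AB)_{22} = -3*5 + 6*-8 + -5*-1 = -58
(AB)_{33} = -6*0 + -5*-4 + 3*-8 = -4
Tr(AB) = 16 + -58 + -4 = -46

-46


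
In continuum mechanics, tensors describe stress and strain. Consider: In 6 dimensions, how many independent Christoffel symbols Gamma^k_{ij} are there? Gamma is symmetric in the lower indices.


Christoffel symbols Gamma^k_{ij} are symmetric in i,j, so there are d * d(d+1)/2 independent symbols.
d = 6
d(d+1)/2 = 6 * 7 / 2 = 21
Total = 6 * 21 = 126

126


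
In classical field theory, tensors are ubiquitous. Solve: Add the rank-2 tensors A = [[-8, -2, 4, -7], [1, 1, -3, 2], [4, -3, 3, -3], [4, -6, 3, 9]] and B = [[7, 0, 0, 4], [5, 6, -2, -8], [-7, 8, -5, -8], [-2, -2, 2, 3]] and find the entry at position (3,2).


Tensor addition is component-wise: (A + B)_{ij} = A_{ij} + B_{ij}.
A_{32} = -3
B_{32} = 8
(A + B)_{32} = -3 + 8 = 5

5


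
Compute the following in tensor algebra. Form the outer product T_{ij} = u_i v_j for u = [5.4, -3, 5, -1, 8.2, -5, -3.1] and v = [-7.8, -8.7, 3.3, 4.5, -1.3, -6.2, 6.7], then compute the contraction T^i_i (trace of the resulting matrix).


The outer product gives T_{ij} = u_i v_j.
The trace (contraction) is Tr(T) = sum_i T_{ii} = sum_i u_i v_i.
Diagonal entries:
T_{11} = u_1 * v_1 = 5.4 * -7.8 = -42.12
T_{22} = u_2 * v_2 = -3 * -8.7 = 26.1
T_{33} = u_3 * v_3 = 5 * 3.3 = 16.5
T_{44} = u_4 * v_4 = -1 * 4.5 = -4.5
T_{55} = u_5 * v_5 = 8.2 * -1.3 = -10.66
T_{66} = u_6 * v_6 = -5 * -6.2 = 31
T_{77} = u_7 * v_7 = -3.1 * 6.7 = -20.77
Tr(T) = -42.12 + 26.1 + 16.5 + -4.5 + -10.66 + 31 + -20.77 = -4.45

-4.45


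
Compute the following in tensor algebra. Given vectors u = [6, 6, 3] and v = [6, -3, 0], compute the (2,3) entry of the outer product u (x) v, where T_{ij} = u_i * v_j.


The outer product entry T_{ij} = u_i * v_j.
We need i=2, j=3.
u_2 = 6, v_3 = 0
T_{2,3} = 6 * 0 = 0

0


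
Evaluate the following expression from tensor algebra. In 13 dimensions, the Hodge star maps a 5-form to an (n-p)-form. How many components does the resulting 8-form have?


The Hodge dual of a p-form on an n-dimensional manifold is an (n-p)-form.
n = 13, p = 5, so dual degree = 13 - 5 = 8
The number of components is C(n, n-p) = C(13, 8) = 1287

1287


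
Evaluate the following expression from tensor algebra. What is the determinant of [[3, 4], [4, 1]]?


For a 2x2 matrix [[a, b], [c, d]], det = a*d - b*c.
a = 3, b = 4, c = 4, d = 1
a*d = 3 * 1 = 3
b*c = 4 * 4 = 16
det = 3 - 16 = -13

-13


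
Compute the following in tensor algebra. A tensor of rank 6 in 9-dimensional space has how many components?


The number of components of a rank-r tensor in d dimensions is d^r.
Here d = 9 and r = 6.
9^6 = 531441

531441


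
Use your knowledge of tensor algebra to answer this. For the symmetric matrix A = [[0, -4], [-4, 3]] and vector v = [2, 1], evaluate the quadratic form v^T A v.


First compute Av:
(Av)_1 = 0*2 + -4*1 = -4
(Av)_2 = -4*2 + 3*1 = -5
Av = [-4, -5]
Then v^T (Av) = 2*-4 + 1*-5
= -8 + -5 = -13

-13


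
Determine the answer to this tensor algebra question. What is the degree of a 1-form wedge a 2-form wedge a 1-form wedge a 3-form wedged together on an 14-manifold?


The degree of a wedge product is the sum of the degrees of the individual forms.
Degrees: 1, 2, 1, 3
Total degree = 1 + 2 + 1 + 3 = 7

7


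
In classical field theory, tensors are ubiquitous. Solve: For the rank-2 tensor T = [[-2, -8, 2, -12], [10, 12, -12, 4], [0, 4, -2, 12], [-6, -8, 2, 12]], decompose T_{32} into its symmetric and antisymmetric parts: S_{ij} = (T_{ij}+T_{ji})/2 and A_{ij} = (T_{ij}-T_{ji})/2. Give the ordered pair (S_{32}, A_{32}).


T_{32} = 4
T_{23} = -12
S_{32} = (4 + -12)/2 = -8/2 = -4
A_{32} = (4 - -12)/2 = 16/2 = 8
Check: S + A = -4 + 8 = 4 = T_{32}.

(-4, 8)


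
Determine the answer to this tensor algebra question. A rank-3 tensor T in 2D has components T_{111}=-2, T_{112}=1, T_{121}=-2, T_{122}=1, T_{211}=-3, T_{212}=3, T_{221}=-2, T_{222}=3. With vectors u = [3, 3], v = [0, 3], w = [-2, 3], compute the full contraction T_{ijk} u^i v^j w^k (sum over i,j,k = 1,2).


S = sum over i,j,k of T_{ijk} u_i v_j w_k. Expanding all 8 terms:
T_{111}*u_1*v_1*w_1 = -2*3*0*-2 = 0  (running total: 0)
T_{112}*u_1*v_1*w_2 = 1*3*0*3 = 0  (running total: 0)
T_{121}*u_1*v_2*w_1 = -2*3*3*-2 = 36  (running total: 36)
T_{122}*u_1*v_2*w_2 = 1*3*3*3 = 27  (running total: 63)
T_{211}*u_2*v_1*w_1 = -3*3*0*-2 = 0  (running total: 63)
T_{212}*u_2*v_1*w_2 = 3*3*0*3 = 0  (running total: 63)
T_{221}*u_2*v_2*w_1 = -2*3*3*-2 = 36  (running total: 99)
T_{222}*u_2*v_2*w_2 = 3*3*3*3 = 81  (running total: 180)
S = 180

180


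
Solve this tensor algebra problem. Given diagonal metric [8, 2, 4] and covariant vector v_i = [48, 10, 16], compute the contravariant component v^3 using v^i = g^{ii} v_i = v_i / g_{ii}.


To raise an index with a diagonal metric: v^i = v_i / g_{ii}.
For index 3: v_3 = 16, g_{33} = 4
v^3 = 16 / 4 = 4

4


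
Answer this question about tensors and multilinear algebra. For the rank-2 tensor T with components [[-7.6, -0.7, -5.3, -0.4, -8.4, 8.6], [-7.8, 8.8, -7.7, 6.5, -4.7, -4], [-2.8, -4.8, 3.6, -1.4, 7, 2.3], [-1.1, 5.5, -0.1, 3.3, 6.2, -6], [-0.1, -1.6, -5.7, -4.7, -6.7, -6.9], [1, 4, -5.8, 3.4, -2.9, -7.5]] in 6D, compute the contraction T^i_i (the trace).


The contraction (trace) of a rank-2 tensor is the sum of its diagonal elements.
Diagonal entries: A[1,1] = -7.6, A[2,2] = 8.8, A[3,3] = 3.6, A[4,4] = 3.3, A[5,5] = -6.7, A[6,6] = -7.5
Tr(A) = -7.6 + 8.8 + 3.6 + 3.3 + -6.7 + -7.5 = -6.1

-6.1


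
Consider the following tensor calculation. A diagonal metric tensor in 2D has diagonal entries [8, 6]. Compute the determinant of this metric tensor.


For a diagonal metric, the determinant is the product of diagonal entries.
Diagonal entries: 8, 6
det(g) = 8 * 6 = 48

48


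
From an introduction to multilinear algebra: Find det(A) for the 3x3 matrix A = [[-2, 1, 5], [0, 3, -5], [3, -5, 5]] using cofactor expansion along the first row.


Expanding along the first row, det(A) = a11*M_11 - a12*M_12 + a13*M_13, where M_1j is the (1,j) minor.
Minor M_11 = 3*5 - -5*-5 = -10
Minor M_12 = 0*5 - -5*3 = 15
Minor M_13 = 0*-5 - 3*3 = -9
det = -2*(-10) - 1*(15) + 5*(-9)
    = 20 - 15 + -45
    = -40

-40


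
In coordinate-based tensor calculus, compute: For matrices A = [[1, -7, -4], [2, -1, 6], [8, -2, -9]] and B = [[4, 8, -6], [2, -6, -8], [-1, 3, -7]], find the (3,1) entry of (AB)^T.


(AB)^T_{ij} = (AB)_{ji} = sum_k A_{jk} B_{ki}.
For i=3, j=1 we need (AB)_{13}:
A_{11} * B_{13} = 1 * -6 = -6
A_{12} * B_{23} = -7 * -8 = 56
A_{13} * B_{33} = -4 * -7 = 28
Sum = -6 + 56 + 28 = 78

78


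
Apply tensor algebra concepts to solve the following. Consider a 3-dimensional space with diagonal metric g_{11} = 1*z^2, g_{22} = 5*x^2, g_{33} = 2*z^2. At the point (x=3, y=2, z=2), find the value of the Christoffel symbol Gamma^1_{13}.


For a diagonal metric, Gamma^k_{ij} = (1/2) g^{kk} (dg_{ik}/dx_j + dg_{jk}/dx_i - dg_{ij}/dx_k).
The metric is diagonal, so g_{ab} = 0 for a != b.
At the given point: g_{11} = 4, g_{22} = 45, g_{33} = 8
g^{11} = 1/4
dg_{11}/dx_3 = dg_{11}/dx_3 = 4
dg_{31}/dx_1 = 0 (off-diagonal)
dg_{13}/dx_1 = 0 (off-diagonal)
Numerator = 4 + 0 - 0 = 4
Gamma^1_{13} = 4 / (2 * 4) = 1/2

1/2


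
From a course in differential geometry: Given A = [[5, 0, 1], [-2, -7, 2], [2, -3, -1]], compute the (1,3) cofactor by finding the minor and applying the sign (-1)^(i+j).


To find cofactor C_{13}, delete row 1 and column 3.
The resulting 2x2 submatrix is: [[-2, -7], [2, -3]]
Minor M_{13} = -2*-3 - -7*2
  = 6 - -14 = 20
Sign = (-1)^(1+3) = (-1)^4 = 1
Cofactor C_{13} = 1 * 20 = 20

20


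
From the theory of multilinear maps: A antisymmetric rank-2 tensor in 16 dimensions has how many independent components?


A antisymmetric rank-2 tensor in d dimensions has d(d-1)/2 independent components.
d = 16
d(d-1)/2 = 16 * 15 / 2 = 240 / 2 = 120

120


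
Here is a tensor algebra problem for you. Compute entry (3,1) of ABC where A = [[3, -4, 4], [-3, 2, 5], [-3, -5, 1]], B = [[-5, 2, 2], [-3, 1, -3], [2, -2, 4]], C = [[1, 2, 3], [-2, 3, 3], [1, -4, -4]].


(ABC)_{31} = sum_m (AB)_{3m} C_{m1}. First compute row 3 of AB.
(AB)_{31} = -3*-5 + -5*-3 + 1*2 = 32
(AB)_{32} = -3*2 + -5*1 + 1*-2 = -13
(AB)_{33} = -3*2 + -5*-3 + 1*4 = 13
Now contract with column 1 of C:
(AB)_{31} * C_{11} = 32 * 1 = 32
(AB)_{32} * C_{21} = -13 * -2 = 26
(AB)_{33} * C_{31} = 13 * 1 = 13
(ABC)_{31} = 32 + 26 + 13 = 71

71


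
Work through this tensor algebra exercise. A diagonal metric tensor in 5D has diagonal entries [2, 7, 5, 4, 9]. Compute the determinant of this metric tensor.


For a diagonal metric, the determinant is the product of diagonal entries.
Diagonal entries: 2, 7, 5, 4, 9
det(g) = 2 * 7 * 5 * 4 * 9 = 2520

2520


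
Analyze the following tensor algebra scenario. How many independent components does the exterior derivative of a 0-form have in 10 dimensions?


The exterior derivative of a p-form is a (p+1)-form.
Its number of independent components is C(n, p+1).
n = 10, p+1 = 1
C(10, 1) = 10

10


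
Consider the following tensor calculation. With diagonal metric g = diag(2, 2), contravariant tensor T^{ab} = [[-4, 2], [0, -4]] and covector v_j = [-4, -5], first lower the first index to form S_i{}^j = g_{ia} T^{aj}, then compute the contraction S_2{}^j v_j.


Step 1: lower the first index. For a diagonal metric, g_{ia} T^{aj} = g_{ii} T^{ij} (no sum on i).
g_{22} = 2
S_2{}^1 = 2 * T^{21} = 2 * 0 = 0
S_2{}^2 = 2 * T^{22} = 2 * -4 = -8
Step 2: contract S_2{}^j with v_j.
S_2{}^1 * v_1 = 0 * -4 = 0
S_2{}^2 * v_2 = -8 * -5 = 40
Result = 0 + 40 = 40

40


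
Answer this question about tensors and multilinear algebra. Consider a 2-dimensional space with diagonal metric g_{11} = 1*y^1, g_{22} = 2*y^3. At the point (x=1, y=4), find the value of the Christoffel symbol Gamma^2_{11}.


For a diagonal metric, Gamma^k_{ij} = (1/2) g^{kk} (dg_{ik}/dx_j + dg_{jk}/dx_i - dg_{ij}/dx_k).
The metric is diagonal, so g_{ab} = 0 for a != b.
At the given point: g_{11} = 4, g_{22} = 128
g^{22} = 1/128
dg_{12}/dx_1 = 0 (off-diagonal)
dg_{12}/dx_1 = 0 (off-diagonal)
dg_{11}/dx_2 = dg_{11}/dx_2 = 1
Numerator = 0 + 0 - 1 = -1
Gamma^2_{11} = -1 / (2 * 128) = -1/256

-1/256


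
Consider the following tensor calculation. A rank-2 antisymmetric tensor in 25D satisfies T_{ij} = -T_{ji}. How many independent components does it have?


An antisymmetric rank-2 tensor satisfies A_{ij} = -A_{ji}, so diagonal entries are zero.
The independent components are the upper-triangular entries: C(n, 2) = n(n-1)/2.
n = 25
C(25, 2) = 25 * 24 / 2 = 600 / 2 = 300

300


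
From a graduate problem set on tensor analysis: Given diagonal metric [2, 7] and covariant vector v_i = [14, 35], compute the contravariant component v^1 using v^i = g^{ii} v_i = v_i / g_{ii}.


To raise an index with a diagonal metric: v^i = v_i / g_{ii}.
For index 1: v_1 = 14, g_{11} = 2
v^1 = 14 / 2 = 7

7


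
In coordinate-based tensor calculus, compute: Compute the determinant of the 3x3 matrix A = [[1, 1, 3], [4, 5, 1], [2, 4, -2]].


Expanding along the first row, det(A) = a11*M_11 - a12*M_12 + a13*M_13, where M_1j is the (1,j) minor.
Minor M_11 = 5*-2 - 1*4 = -14
Minor M_12 = 4*-2 - 1*2 = -10
Minor M_13 = 4*4 - 5*2 = 6
det = 1*(-14) - 1*(-10) + 3*(6)
    = -14 - -10 + 18
    = 14

14


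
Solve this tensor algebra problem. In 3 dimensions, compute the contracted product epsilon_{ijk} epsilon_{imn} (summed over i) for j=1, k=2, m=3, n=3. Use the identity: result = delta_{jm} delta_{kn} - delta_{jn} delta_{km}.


Using the identity: epsilon_{ijk} epsilon_{imn} = delta_{jm} delta_{kn} - delta_{jn} delta_{km}.
delta_{13} = 0
delta_{23} = 0
delta_{13} = 0
delta_{23} = 0
Result = 0 * 0 - 0 * 0 = 0 - 0 = 0

0


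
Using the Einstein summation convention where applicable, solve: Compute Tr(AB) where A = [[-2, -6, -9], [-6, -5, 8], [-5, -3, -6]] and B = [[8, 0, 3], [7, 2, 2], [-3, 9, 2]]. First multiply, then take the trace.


Tr(AB) = sum_i (AB)_{ii} where (AB)_{ii} = sum_k A_{ik} B_{ki}.
(AB)_{11} = -2*8 + -6*7 + -9*-3 = -31
(AB)_{22} = -6*0 + -5*2 + 8*9 = 62
(AB)_{33} = -5*3 + -3*2 + -6*2 = -33
Tr(AB) = -31 + 62 + -33 = -2

-2


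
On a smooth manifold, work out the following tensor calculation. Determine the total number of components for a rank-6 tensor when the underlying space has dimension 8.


The number of components of a rank-r tensor in d dimensions is d^r.
Here d = 8 and r = 6.
8^6 = 262144

262144


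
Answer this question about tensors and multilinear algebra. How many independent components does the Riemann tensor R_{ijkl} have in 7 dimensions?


The Riemann tensor in d dimensions has d^2(d^2 - 1)/12 independent components.
d = 7, so d^2 = 49
d^2 - 1 = 48
d^2(d^2 - 1) = 49 * 48 = 2352
Divide by 12: 2352 / 12 = 196

196


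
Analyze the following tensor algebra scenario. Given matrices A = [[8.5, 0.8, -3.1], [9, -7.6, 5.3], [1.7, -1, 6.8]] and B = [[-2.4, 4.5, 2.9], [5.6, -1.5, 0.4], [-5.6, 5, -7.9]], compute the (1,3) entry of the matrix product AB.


(AB)_{ij} = sum_k A_{ik} B_{kj}.
For i=1, j=3:
A_{11} * B_{13} = 8.5 * 2.9 = 24.65
A_{12} * B_{23} = 0.8 * 0.4 = 0.32
A_{13} * B_{33} = -3.1 * -7.9 = 24.49
Sum = 24.65 + 0.32 + 24.49 = 49.46

49.46


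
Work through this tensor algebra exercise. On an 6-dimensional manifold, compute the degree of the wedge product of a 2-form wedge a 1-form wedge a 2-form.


The degree of a wedge product is the sum of the degrees of the individual forms.
Degrees: 2, 1, 2
Total degree = 2 + 1 + 2 = 5

5


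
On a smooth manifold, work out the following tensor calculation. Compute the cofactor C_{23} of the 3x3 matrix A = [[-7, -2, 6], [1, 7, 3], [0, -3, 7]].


To find cofactor C_{23}, delete row 2 and column 3.
The resulting 2x2 submatrix is: [[-7, -2], [0, -3]]
Minor M_{23} = -7*-3 - -2*0
  = 21 - 0 = 21
Sign = (-1)^(2+3) = (-1)^5 = -1
Cofactor C_{23} = -1 * 21 = -21

-21


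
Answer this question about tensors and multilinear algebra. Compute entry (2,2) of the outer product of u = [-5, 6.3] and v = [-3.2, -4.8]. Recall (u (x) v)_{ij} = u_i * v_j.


The outer product entry T_{ij} = u_i * v_j.
We need i=2, j=2.
u_2 = 6.3, v_2 = -4.8
T_{2,2} = 6.3 * -4.8 = -30.24

-30.24


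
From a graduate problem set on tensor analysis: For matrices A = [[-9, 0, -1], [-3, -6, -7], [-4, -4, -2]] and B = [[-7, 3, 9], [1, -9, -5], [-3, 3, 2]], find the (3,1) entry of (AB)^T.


(AB)^T_{ij} = (AB)_{ji} = sum_k A_{jk} B_{ki}.
For i=3, j=1 we need (AB)_{13}:
A_{11} * B_{13} = -9 * 9 = -81
A_{12} * B_{23} = 0 * -5 = 0
A_{13} * B_{33} = -1 * 2 = -2
Sum = -81 + 0 + -2 = -83

-83


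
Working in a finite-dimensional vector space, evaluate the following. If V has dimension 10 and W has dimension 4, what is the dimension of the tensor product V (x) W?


The dimension of a tensor product is the product of dimensions.
dim(V) = 10, dim(W) = 4
dim(V (x) W) = 10 * 4 = 40

40


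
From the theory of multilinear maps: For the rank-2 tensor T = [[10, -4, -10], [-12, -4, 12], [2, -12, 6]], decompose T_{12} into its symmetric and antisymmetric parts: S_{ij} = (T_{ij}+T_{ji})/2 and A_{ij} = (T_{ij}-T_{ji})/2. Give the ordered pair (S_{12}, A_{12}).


T_{12} = -4
T_{21} = -12
S_{12} = (-4 + -12)/2 = -16/2 = -8
A_{12} = (-4 - -12)/2 = 8/2 = 4
Check: S + A = -8 + 4 = -4 = T_{12}.

(-8, 4)


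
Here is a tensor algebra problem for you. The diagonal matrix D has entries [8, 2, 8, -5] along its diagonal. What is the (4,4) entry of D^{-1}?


For a diagonal matrix, the inverse has entries (D^{-1})_{ii} = 1/d_{ii}.
The diagonal entries are: d_{11} = 8, d_{22} = 2, d_{33} = 8, d_{44} = -5
We need (D^{-1})_{44} = 1/d_{44} = 1/-5 = -1/5

-1/5


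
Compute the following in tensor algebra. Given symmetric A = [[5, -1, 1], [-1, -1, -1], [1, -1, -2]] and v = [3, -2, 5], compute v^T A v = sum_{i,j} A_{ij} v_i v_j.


First compute Av:
(Av)_1 = 5*3 + -1*-2 + 1*5 = 22
(Av)_2 = -1*3 + -1*-2 + -1*5 = -6
(Av)_3 = 1*3 + -1*-2 + -2*5 = -5
Av = [22, -6, -5]
Then v^T (Av) = 3*22 + -2*-6 + 5*-5
= 66 + 12 + -25 = 53

53


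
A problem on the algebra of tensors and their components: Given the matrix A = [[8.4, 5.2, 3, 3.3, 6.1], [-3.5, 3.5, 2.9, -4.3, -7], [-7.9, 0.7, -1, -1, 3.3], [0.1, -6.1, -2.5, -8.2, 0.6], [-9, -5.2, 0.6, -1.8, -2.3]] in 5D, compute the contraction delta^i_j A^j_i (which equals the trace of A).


The contraction (trace) of a rank-2 tensor is the sum of its diagonal elements.
Diagonal entries: A[1,1] = 8.4, A[2,2] = 3.5, A[3,3] = -1, A[4,4] = -8.2, A[5,5] = -2.3
Tr(A) = 8.4 + 3.5 + -1 + -8.2 + -2.3 = 0.4

0.4


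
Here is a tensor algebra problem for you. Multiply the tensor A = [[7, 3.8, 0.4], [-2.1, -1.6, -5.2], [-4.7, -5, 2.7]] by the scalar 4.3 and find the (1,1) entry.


Scalar multiplication: (cA)_{ij} = c * A_{ij}.
c = 4.3
A_{11} = 7
(cA)_{11} = 4.3 * 7 = 30.1

30.1


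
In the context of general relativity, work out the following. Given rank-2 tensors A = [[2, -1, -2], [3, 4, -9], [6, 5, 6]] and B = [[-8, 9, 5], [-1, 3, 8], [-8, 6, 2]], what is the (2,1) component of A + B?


Tensor addition is component-wise: (A + B)_{ij} = A_{ij} + B_{ij}.
A_{21} = 3
B_{21} = -1
(A + B)_{21} = 3 + -1 = 2

2


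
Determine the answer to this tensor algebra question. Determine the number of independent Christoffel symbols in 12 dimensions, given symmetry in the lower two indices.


Christoffel symbols Gamma^k_{ij} are symmetric in i,j, so there are d * d(d+1)/2 independent symbols.
d = 12
d(d+1)/2 = 12 * 13 / 2 = 78
Total = 12 * 78 = 936

936


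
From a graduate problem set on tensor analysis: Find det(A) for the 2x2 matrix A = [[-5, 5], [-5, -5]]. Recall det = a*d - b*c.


For a 2x2 matrix [[a, b], [c, d]], det = a*d - b*c.
a = -5, b = 5, c = -5, d = -5
a*d = -5 * -5 = 25
b*c = 5 * -5 = -25
det = 25 - -25 = 50

50


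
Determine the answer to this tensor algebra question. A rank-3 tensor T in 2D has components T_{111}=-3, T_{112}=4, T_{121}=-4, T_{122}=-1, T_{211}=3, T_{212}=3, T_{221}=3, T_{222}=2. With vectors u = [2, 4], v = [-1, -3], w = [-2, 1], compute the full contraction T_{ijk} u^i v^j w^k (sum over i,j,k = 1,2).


S = sum over i,j,k of T_{ijk} u_i v_j w_k. Expanding all 8 terms:
T_{111}*u_1*v_1*w_1 = -3*2*-1*-2 = -12  (running total: -12)
T_{112}*u_1*v_1*w_2 = 4*2*-1*1 = -8  (running total: -20)
T_{121}*u_1*v_2*w_1 = -4*2*-3*-2 = -48  (running total: -68)
T_{122}*u_1*v_2*w_2 = -1*2*-3*1 = 6  (running total: -62)
T_{211}*u_2*v_1*w_1 = 3*4*-1*-2 = 24  (running total: -38)
T_{212}*u_2*v_1*w_2 = 3*4*-1*1 = -12  (running total: -50)
T_{221}*u_2*v_2*w_1 = 3*4*-3*-2 = 72  (running total: 22)
T_{222}*u_2*v_2*w_2 = 2*4*-3*1 = -24  (running total: -2)
S = -2

-2


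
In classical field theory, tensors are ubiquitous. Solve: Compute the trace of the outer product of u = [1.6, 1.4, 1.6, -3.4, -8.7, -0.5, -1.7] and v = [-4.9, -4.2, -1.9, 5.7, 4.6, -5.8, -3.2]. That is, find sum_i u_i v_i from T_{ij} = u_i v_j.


The outer product gives T_{ij} = u_i v_j.
The trace (contraction) is Tr(T) = sum_i T_{ii} = sum_i u_i v_i.
Diagonal entries:
T_{11} = u_1 * v_1 = 1.6 * -4.9 = -7.84
T_{22} = u_2 * v_2 = 1.4 * -4.2 = -5.88
T_{33} = u_3 * v_3 = 1.6 * -1.9 = -3.04
T_{44} = u_4 * v_4 = -3.4 * 5.7 = -19.38
T_{55} = u_5 * v_5 = -8.7 * 4.6 = -40.02
T_{66} = u_6 * v_6 = -0.5 * -5.8 = 2.9
T_{77} = u_7 * v_7 = -1.7 * -3.2 = 5.44
Tr(T) = -7.84 + -5.88 + -3.04 + -19.38 + -40.02 + 2.9 + 5.44 = -67.82

-67.82


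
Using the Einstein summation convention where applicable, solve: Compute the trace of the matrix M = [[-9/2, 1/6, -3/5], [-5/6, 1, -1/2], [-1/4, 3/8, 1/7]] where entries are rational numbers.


The trace is the sum of diagonal entries.
Diagonal: M[1,1] = -9/2, M[2,2] = 1, M[3,3] = 1/7
Tr(M) = -9/2 + 1 + 1/7
Computing step by step:
After adding M[1,1]: -9/2
After adding M[2,2]: -7/2
After adding M[3,3]: -47/14
Tr(M) = -47/14

-47/14


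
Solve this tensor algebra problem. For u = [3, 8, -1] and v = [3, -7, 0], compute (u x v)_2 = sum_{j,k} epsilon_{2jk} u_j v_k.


(u x v)_2 = sum_{j,k} epsilon_{2jk} u_j v_k. Only permutations of (1,2,3) contribute; the two non-zero terms are:
eps_{213} u_1 v_3 = -1 * 3 * 0 = 0
eps_{231} u_3 v_1 = 1 * -1 * 3 = -3
(u x v)_2 = -3

-3


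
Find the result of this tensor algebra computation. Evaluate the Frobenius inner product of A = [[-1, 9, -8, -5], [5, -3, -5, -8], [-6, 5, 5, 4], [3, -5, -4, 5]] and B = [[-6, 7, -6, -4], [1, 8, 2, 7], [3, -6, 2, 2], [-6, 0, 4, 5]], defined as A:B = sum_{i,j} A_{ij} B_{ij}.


A:B = sum over all i,j of A_{ij} * B_{ij}.
Row 1: -1*-6=6, 9*7=63, -8*-6=48, -5*-4=20 => row sum = 137
Row 2: 5*1=5, -3*8=-24, -5*2=-10, -8*7=-56 => row sum = -85
Row 3: -6*3=-18, 5*-6=-30, 5*2=10, 4*2=8 => row sum = -30
Row 4: 3*-6=-18, -5*0=0, -4*4=-16, 5*5=25 => row sum = -9
Total = 137 + -85 + -30 + -9 = 13

13


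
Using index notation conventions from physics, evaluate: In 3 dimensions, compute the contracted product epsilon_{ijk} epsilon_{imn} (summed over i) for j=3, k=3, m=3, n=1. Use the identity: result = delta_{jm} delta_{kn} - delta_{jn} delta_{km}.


Using the identity: epsilon_{ijk} epsilon_{imn} = delta_{jm} delta_{kn} - delta_{jn} delta_{km}.
delta_{33} = 1
delta_{31} = 0
delta_{31} = 0
delta_{33} = 1
Result = 1 * 0 - 0 * 1 = 0 - 0 = 0

0


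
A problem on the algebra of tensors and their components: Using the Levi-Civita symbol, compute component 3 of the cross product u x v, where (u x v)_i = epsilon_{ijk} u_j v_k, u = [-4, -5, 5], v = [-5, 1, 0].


(u x v)_3 = sum_{j,k} epsilon_{3jk} u_j v_k. Only permutations of (1,2,3) contribute; the two non-zero terms are:
eps_{312} u_1 v_2 = 1 * -4 * 1 = -4
eps_{321} u_2 v_1 = -1 * -5 * -5 = -25
(u x v)_3 = -29

-29


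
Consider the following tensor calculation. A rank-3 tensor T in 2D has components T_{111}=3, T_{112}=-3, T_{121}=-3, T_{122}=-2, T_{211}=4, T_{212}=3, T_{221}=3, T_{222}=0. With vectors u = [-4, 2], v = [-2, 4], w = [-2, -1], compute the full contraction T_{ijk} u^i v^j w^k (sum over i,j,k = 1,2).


S = sum over i,j,k of T_{ijk} u_i v_j w_k. Expanding all 8 terms:
T_{111}*u_1*v_1*w_1 = 3*-4*-2*-2 = -48  (running total: -48)
T_{112}*u_1*v_1*w_2 = -3*-4*-2*-1 = 24  (running total: -24)
T_{121}*u_1*v_2*w_1 = -3*-4*4*-2 = -96  (running total: -120)
T_{122}*u_1*v_2*w_2 = -2*-4*4*-1 = -32  (running total: -152)
T_{211}*u_2*v_1*w_1 = 4*2*-2*-2 = 32  (running total: -120)
T_{212}*u_2*v_1*w_2 = 3*2*-2*-1 = 12  (running total: -108)
T_{221}*u_2*v_2*w_1 = 3*2*4*-2 = -48  (running total: -156)
T_{222}*u_2*v_2*w_2 = 0*2*4*-1 = 0  (running total: -156)
S = -156

-156


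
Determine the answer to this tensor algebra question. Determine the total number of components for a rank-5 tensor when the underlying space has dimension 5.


The number of components of a rank-r tensor in d dimensions is d^r.
Here d = 5 and r = 5.
5^5 = 3125

3125


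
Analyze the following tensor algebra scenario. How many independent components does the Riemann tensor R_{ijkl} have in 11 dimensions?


The Riemann tensor in d dimensions has d^2(d^2 - 1)/12 independent components.
d = 11, so d^2 = 121
d^2 - 1 = 120
d^2(d^2 - 1) = 121 * 120 = 14520
Divide by 12: 14520 / 12 = 1210

1210


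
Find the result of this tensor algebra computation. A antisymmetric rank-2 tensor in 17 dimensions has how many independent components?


A antisymmetric rank-2 tensor in d dimensions has d(d-1)/2 independent components.
d = 17
d(d-1)/2 = 17 * 16 / 2 = 272 / 2 = 136

136


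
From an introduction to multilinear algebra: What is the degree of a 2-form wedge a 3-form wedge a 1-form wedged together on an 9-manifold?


The degree of a wedge product is the sum of the degrees of the individual forms.
Degrees: 2, 3, 1
Total degree = 2 + 3 + 1 = 6

6


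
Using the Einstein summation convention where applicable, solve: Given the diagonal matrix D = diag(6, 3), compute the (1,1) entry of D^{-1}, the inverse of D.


For a diagonal matrix, the inverse has entries (D^{-1})_{ii} = 1/d_{ii}.
The diagonal entries are: d_{11} = 6, d_{22} = 3
We need (D^{-1})_{11} = 1/d_{11} = 1/6 = 1/6

1/6


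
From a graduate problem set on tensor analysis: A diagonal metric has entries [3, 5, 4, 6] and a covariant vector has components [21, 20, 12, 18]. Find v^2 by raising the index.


To raise an index with a diagonal metric: v^i = v_i / g_{ii}.
For index 2: v_2 = 20, g_{22} = 5
v^2 = 20 / 5 = 4

4


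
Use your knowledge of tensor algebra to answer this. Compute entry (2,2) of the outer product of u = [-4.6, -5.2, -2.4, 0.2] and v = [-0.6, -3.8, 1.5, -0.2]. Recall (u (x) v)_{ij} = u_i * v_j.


The outer product entry T_{ij} = u_i * v_j.
We need i=2, j=2.
u_2 = -5.2, v_2 = -3.8
T_{2,2} = -5.2 * -3.8 = 19.76

19.76


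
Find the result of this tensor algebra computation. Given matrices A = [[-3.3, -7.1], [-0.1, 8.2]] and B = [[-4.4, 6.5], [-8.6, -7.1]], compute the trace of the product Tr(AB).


Tr(AB) = sum_i (AB)_{ii} where (AB)_{ii} = sum_k A_{ik} B_{ki}.
(AB)_{11} = -3.3*-4.4 + -7.1*-8.6 = 75.58
(AB)_{22} = -0.1*6.5 + 8.2*-7.1 = -58.87
Tr(AB) = 75.58 + -58.87 = 16.71

16.71


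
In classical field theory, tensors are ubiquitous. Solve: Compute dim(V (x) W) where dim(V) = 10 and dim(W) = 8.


The dimension of a tensor product is the product of dimensions.
dim(V) = 10, dim(W) = 8
dim(V (x) W) = 10 * 8 = 80

80


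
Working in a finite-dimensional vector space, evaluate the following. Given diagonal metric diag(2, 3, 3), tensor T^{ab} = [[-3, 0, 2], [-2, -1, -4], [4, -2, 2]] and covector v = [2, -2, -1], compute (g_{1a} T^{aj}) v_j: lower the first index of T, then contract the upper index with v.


Step 1: lower the first index. For a diagonal metric, g_{ia} T^{aj} = g_{ii} T^{ij} (no sum on i).
g_{11} = 2
S_1{}^1 = 2 * T^{11} = 2 * -3 = -6
S_1{}^2 = 2 * T^{12} = 2 * 0 = 0
S_1{}^3 = 2 * T^{13} = 2 * 2 = 4
Step 2: contract S_1{}^j with v_j.
S_1{}^1 * v_1 = -6 * 2 = -12
S_1{}^2 * v_2 = 0 * -2 = 0
S_1{}^3 * v_3 = 4 * -1 = -4
Result = -12 + 0 + -4 = -16

-16


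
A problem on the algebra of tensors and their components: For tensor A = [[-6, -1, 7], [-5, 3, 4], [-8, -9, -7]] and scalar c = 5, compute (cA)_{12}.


Scalar multiplication: (cA)_{ij} = c * A_{ij}.
c = 5
A_{12} = -1
(cA)_{12} = 5 * -1 = -5

-5


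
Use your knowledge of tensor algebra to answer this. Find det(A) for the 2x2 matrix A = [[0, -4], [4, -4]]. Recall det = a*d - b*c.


For a 2x2 matrix [[a, b], [c, d]], det = a*d - b*c.
a = 0, b = -4, c = 4, d = -4
a*d = 0 * -4 = 0
b*c = -4 * 4 = -16
det = 0 - -16 = 16

16


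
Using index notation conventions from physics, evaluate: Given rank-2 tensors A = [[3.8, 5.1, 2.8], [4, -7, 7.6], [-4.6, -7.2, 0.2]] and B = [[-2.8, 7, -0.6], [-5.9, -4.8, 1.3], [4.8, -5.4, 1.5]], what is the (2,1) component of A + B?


Tensor addition is component-wise: (A + B)_{ij} = A_{ij} + B_{ij}.
A_{21} = 4
B_{21} = -5.9
(A + B)_{21} = 4 + -5.9 = -1.9

-1.9


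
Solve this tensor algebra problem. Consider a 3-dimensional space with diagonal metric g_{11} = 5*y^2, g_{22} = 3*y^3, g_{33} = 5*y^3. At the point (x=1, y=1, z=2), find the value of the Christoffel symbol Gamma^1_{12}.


For a diagonal metric, Gamma^k_{ij} = (1/2) g^{kk} (dg_{ik}/dx_j + dg_{jk}/dx_i - dg_{ij}/dx_k).
The metric is diagonal, so g_{ab} = 0 for a != b.
At the given point: g_{11} = 5, g_{22} = 3, g_{33} = 5
g^{11} = 1/5
dg_{11}/dx_2 = dg_{11}/dx_2 = 10
dg_{21}/dx_1 = 0 (off-diagonal)
dg_{12}/dx_1 = 0 (off-diagonal)
Numerator = 10 + 0 - 0 = 10
Gamma^1_{12} = 10 / (2 * 5) = 1

1


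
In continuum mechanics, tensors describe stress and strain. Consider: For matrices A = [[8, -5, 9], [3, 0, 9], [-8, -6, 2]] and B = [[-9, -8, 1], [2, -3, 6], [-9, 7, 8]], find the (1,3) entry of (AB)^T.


(AB)^T_{ij} = (AB)_{ji} = sum_k A_{jk} B_{ki}.
For i=1, j=3 we need (AB)_{31}:
A_{31} * B_{11} = -8 * -9 = 72
A_{32} * B_{21} = -6 * 2 = -12
A_{33} * B_{31} = 2 * -9 = -18
Sum = 72 + -12 + -18 = 42

42


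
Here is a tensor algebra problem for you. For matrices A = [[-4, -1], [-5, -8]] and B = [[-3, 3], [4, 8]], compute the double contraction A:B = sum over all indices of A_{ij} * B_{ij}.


A:B = sum over all i,j of A_{ij} * B_{ij}.
Row 1: -4*-3=12, -1*3=-3 => row sum = 9
Row 2: -5*4=-20, -8*8=-64 => row sum = -84
Total = 9 + -84 = -75

-75


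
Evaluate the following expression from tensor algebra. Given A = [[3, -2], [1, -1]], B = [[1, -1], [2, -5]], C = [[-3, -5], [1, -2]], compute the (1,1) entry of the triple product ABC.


(ABC)_{11} = sum_m (AB)_{1m} C_{m1}. First compute row 1 of AB.
(AB)_{11} = 3*1 + -2*2 = -1
(AB)_{12} = 3*-1 + -2*-5 = 7
Now contract with column 1 of C:
(AB)_{11} * C_{11} = -1 * -3 = 3
(AB)_{12} * C_{21} = 7 * 1 = 7
(ABC)_{11} = 3 + 7 = 10

10


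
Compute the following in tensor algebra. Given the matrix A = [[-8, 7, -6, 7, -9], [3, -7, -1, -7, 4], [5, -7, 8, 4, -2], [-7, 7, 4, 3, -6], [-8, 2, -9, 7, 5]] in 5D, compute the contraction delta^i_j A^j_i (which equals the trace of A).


The contraction (trace) of a rank-2 tensor is the sum of its diagonal elements.
Diagonal entries: A[1,1] = -8, A[2,2] = -7, A[3,3] = 8, A[4,4] = 3, A[5,5] = 5
Tr(A) = -8 + -7 + 8 + 3 + 5 = 1

1


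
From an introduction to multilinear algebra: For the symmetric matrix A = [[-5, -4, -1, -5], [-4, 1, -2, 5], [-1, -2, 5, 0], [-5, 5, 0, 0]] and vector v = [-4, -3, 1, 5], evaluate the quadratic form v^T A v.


First compute Av:
(Av)_1 = -5*-4 + -4*-3 + -1*1 + -5*5 = 6
(Av)_2 = -4*-4 + 1*-3 + -2*1 + 5*5 = 36
(Av)_3 = -1*-4 + -2*-3 + 5*1 + 0*5 = 15
(Av)_4 = -5*-4 + 5*-3 + 0*1 + 0*5 = 5
Av = [6, 36, 15, 5]
Then v^T (Av) = -4*6 + -3*36 + 1*15 + 5*5
= -24 + -108 + 15 + 25 = -92

-92


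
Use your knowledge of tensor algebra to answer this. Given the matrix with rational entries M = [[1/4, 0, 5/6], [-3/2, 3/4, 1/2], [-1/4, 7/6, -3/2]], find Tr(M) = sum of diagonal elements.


The trace is the sum of diagonal entries.
Diagonal: M[1,1] = 1/4, M[2,2] = 3/4, M[3,3] = -3/2
Tr(M) = 1/4 + 3/4 + -3/2
Computing step by step:
After adding M[1,1]: 1/4
After adding M[2,2]: 1
After adding M[3,3]: -1/2
Tr(M) = -1/2

-1/2


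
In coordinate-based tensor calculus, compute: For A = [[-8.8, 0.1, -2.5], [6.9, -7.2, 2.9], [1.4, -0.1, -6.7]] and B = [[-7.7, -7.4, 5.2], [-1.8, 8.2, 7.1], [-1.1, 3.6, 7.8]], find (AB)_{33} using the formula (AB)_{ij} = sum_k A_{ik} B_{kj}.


(AB)_{ij} = sum_k A_{ik} B_{kj}.
For i=3, j=3:
A_{31} * B_{13} = 1.4 * 5.2 = 7.28
A_{32} * B_{23} = -0.1 * 7.1 = -0.71
A_{33} * B_{33} = -6.7 * 7.8 = -52.26
Sum = 7.28 + -0.71 + -52.26 = -45.69

-45.69


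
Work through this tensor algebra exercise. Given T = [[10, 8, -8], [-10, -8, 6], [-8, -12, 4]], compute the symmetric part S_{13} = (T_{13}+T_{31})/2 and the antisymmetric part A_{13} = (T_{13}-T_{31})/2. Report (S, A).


T_{13} = -8
T_{31} = -8
S_{13} = (-8 + -8)/2 = -16/2 = -8
A_{13} = (-8 - -8)/2 = 0/2 = 0
Check: S + A = -8 + 0 = -8 = T_{13}.

(-8, 0)


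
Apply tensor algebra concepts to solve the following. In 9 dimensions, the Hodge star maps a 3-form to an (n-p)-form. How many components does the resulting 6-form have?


The Hodge dual of a p-form on an n-dimensional manifold is an (n-p)-form.
n = 9, p = 3, so dual degree = 9 - 3 = 6
The number of components is C(n, n-p) = C(9, 6) = 84

84


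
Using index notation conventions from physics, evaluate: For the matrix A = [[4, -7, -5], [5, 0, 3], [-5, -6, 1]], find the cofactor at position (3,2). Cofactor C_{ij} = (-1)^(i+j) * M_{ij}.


To find cofactor C_{32}, delete row 3 and column 2.
The resulting 2x2 submatrix is: [[4, -5], [5, 3]]
Minor M_{32} = 4*3 - -5*5
  = 12 - -25 = 37
Sign = (-1)^(3+2) = (-1)^5 = -1
Cofactor C_{32} = -1 * 37 = -37

-37


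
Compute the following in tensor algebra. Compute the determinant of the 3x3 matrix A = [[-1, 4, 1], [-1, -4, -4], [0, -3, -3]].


Expanding along the first row, det(A) = a11*M_11 - a12*M_12 + a13*M_13, where M_1j is the (1,j) minor.
Minor M_11 = -4*-3 - -4*-3 = 0
Minor M_12 = -1*-3 - -4*0 = 3
Minor M_13 = -1*-3 - -4*0 = 3
det = -1*(0) - 4*(3) + 1*(3)
    = 0 - 12 + 3
    = -9

-9


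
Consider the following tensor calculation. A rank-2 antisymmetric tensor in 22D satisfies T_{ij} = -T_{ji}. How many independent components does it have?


An antisymmetric rank-2 tensor satisfies A_{ij} = -A_{ji}, so diagonal entries are zero.
The independent components are the upper-triangular entries: C(n, 2) = n(n-1)/2.
n = 22
C(22, 2) = 22 * 21 / 2 = 462 / 2 = 231

231


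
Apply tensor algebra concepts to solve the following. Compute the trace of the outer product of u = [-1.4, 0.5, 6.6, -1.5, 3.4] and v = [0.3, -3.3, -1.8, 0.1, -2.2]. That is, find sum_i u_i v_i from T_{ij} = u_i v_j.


The outer product gives T_{ij} = u_i v_j.
The trace (contraction) is Tr(T) = sum_i T_{ii} = sum_i u_i v_i.
Diagonal entries:
T_{11} = u_1 * v_1 = -1.4 * 0.3 = -0.42
T_{22} = u_2 * v_2 = 0.5 * -3.3 = -1.65
T_{33} = u_3 * v_3 = 6.6 * -1.8 = -11.88
T_{44} = u_4 * v_4 = -1.5 * 0.1 = -0.15
T_{55} = u_5 * v_5 = 3.4 * -2.2 = -7.48
Tr(T) = -0.42 + -1.65 + -11.88 + -0.15 + -7.48 = -21.58

-21.58


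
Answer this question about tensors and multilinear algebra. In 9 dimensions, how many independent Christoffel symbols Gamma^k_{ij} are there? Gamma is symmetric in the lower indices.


Christoffel symbols Gamma^k_{ij} are symmetric in i,j, so there are d * d(d+1)/2 independent symbols.
d = 9
d(d+1)/2 = 9 * 10 / 2 = 45
Total = 9 * 45 = 405

405


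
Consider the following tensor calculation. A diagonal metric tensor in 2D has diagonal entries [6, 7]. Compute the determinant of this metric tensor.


For a diagonal metric, the determinant is the product of diagonal entries.
Diagonal entries: 6, 7
det(g) = 6 * 7 = 42

42


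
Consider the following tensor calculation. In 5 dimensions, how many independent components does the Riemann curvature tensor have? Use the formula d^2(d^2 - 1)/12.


The Riemann tensor in d dimensions has d^2(d^2 - 1)/12 independent components.
d = 5, so d^2 = 25
d^2 - 1 = 24
d^2(d^2 - 1) = 25 * 24 = 600
Divide by 12: 600 / 12 = 50

50


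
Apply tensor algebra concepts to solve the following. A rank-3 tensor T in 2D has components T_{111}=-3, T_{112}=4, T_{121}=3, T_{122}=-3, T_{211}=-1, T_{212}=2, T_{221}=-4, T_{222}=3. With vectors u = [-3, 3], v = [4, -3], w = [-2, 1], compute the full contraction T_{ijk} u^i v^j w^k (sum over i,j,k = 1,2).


S = sum over i,j,k of T_{ijk} u_i v_j w_k. Expanding all 8 terms:
T_{111}*u_1*v_1*w_1 = -3*-3*4*-2 = -72  (running total: -72)
T_{112}*u_1*v_1*w_2 = 4*-3*4*1 = -48  (running total: -120)
T_{121}*u_1*v_2*w_1 = 3*-3*-3*-2 = -54  (running total: -174)
T_{122}*u_1*v_2*w_2 = -3*-3*-3*1 = -27  (running total: -201)
T_{211}*u_2*v_1*w_1 = -1*3*4*-2 = 24  (running total: -177)
T_{212}*u_2*v_1*w_2 = 2*3*4*1 = 24  (running total: -153)
T_{221}*u_2*v_2*w_1 = -4*3*-3*-2 = -72  (running total: -225)
T_{222}*u_2*v_2*w_2 = 3*3*-3*1 = -27  (running total: -252)
S = -252

-252


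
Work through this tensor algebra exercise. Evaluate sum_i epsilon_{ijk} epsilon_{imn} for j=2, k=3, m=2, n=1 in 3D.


Using the identity: epsilon_{ijk} epsilon_{imn} = delta_{jm} delta_{kn} - delta_{jn} delta_{km}.
delta_{22} = 1
delta_{31} = 0
delta_{21} = 0
delta_{32} = 0
Result = 1 * 0 - 0 * 0 = 0 - 0 = 0

0


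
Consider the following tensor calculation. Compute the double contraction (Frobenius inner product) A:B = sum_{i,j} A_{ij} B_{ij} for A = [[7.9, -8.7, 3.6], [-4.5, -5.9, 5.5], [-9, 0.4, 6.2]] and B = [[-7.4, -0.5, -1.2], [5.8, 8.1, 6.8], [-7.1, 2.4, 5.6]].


A:B = sum over all i,j of A_{ij} * B_{ij}.
Row 1: 7.9*-7.4=-58.46, -8.7*-0.5=4.35, 3.6*-1.2=-4.32 => row sum = -58.43
Row 2: -4.5*5.8=-26.1, -5.9*8.1=-47.79, 5.5*6.8=37.4 => row sum = -36.49
Row 3: -9*-7.1=63.9, 0.4*2.4=0.96, 6.2*5.6=34.72 => row sum = 99.58
Total = -58.43 + -36.49 + 99.58 = 4.66

4.66


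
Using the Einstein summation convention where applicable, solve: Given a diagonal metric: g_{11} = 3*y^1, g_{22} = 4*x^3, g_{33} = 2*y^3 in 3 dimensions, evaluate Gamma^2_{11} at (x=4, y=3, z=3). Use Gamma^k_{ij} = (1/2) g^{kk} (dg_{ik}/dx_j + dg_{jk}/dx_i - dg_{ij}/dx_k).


For a diagonal metric, Gamma^k_{ij} = (1/2) g^{kk} (dg_{ik}/dx_j + dg_{jk}/dx_i - dg_{ij}/dx_k).
The metric is diagonal, so g_{ab} = 0 for a != b.
At the given point: g_{11} = 9, g_{22} = 256, g_{33} = 54
g^{22} = 1/256
dg_{12}/dx_1 = 0 (off-diagonal)
dg_{12}/dx_1 = 0 (off-diagonal)
dg_{11}/dx_2 = dg_{11}/dx_2 = 3
Numerator = 0 + 0 - 3 = -3
Gamma^2_{11} = -3 / (2 * 256) = -3/512

-3/512


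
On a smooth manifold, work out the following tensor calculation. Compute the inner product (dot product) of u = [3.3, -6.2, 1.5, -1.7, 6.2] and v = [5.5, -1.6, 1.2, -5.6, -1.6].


The inner product u . v = sum of u_i * v_i.
Term-by-term: 3.3 * 5.5, -6.2 * -1.6, 1.5 * 1.2, -1.7 * -5.6, 6.2 * -1.6
Products: 18.15, 9.92, 1.8, 9.52, -9.92
Sum = 18.15 + 9.92 + 1.8 + 9.52 + -9.92 = 29.47

29.47


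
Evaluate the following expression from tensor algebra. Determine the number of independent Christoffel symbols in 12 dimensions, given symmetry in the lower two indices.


Christoffel symbols Gamma^k_{ij} are symmetric in i,j, so there are d * d(d+1)/2 independent symbols.
d = 12
d(d+1)/2 = 12 * 13 / 2 = 78
Total = 12 * 78 = 936

936


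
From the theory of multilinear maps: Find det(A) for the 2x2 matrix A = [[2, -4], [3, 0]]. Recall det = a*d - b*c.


For a 2x2 matrix [[a, b], [c, d]], det = a*d - b*c.
a = 2, b = -4, c = 3, d = 0
a*d = 2 * 0 = 0
b*c = -4 * 3 = -12
det = 0 - -12 = 12

12


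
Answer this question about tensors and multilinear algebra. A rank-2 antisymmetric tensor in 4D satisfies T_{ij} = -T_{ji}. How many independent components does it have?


An antisymmetric rank-2 tensor satisfies A_{ij} = -A_{ji}, so diagonal entries are zero.
The independent components are the upper-triangular entries: C(n, 2) = n(n-1)/2.
n = 4
C(4, 2) = 4 * 3 / 2 = 12 / 2 = 6

6


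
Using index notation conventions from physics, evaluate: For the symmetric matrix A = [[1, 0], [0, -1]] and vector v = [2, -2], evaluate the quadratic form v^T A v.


First compute Av:
(Av)_1 = 1*2 + 0*-2 = 2
(Av)_2 = 0*2 + -1*-2 = 2
Av = [2, 2]
Then v^T (Av) = 2*2 + -2*2
= 4 + -4 = 0

0


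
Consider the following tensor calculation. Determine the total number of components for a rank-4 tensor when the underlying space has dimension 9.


The number of components of a rank-r tensor in d dimensions is d^r.
Here d = 9 and r = 4.
9^4 = 6561

6561


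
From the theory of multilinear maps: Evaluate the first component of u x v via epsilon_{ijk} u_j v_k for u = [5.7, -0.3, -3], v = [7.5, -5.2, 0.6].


(u x v)_1 = sum_{j,k} epsilon_{1jk} u_j v_k. Only permutations of (1,2,3) contribute; the two non-zero terms are:
eps_{123} u_2 v_3 = 1 * -0.3 * 0.6 = -0.18
eps_{132} u_3 v_2 = -1 * -3 * -5.2 = -15.6
(u x v)_1 = -15.78

-15.78


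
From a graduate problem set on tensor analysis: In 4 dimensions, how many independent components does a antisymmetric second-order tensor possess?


A antisymmetric rank-2 tensor in d dimensions has d(d-1)/2 independent components.
d = 4
d(d-1)/2 = 4 * 3 / 2 = 12 / 2 = 6

6


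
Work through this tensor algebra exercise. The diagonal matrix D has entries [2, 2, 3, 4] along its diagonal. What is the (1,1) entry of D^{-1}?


For a diagonal matrix, the inverse has entries (D^{-1})_{ii} = 1/d_{ii}.
The diagonal entries are: d_{11} = 2, d_{22} = 2, d_{33} = 3, d_{44} = 4
We need (D^{-1})_{11} = 1/d_{11} = 1/2 = 1/2

1/2


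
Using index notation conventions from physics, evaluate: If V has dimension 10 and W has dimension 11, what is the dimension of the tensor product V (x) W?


The dimension of a tensor product is the product of dimensions.
dim(V) = 10, dim(W) = 11
dim(V (x) W) = 10 * 11 = 110

110
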